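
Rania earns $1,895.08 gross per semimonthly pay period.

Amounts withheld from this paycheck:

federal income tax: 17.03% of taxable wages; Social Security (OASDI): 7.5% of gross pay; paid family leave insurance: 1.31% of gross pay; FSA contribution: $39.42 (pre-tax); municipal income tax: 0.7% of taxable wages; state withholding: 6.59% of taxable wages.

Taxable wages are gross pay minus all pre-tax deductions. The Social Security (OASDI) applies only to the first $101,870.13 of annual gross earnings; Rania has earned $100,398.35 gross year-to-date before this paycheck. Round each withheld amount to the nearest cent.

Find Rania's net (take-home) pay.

FSA contribution: $39.42
Taxable wages = $1,895.08 − $39.42 = $1,855.66
Municipal income tax: $1,855.66 × 0.007 = $12.99
State withholding: $1,855.66 × 0.0659 = $122.29
Federal income tax: $1,855.66 × 0.1703 = $316.02
Social Security (OASDI): only $101,870.13 − $100,398.35 = $1,471.78 of this check is subject → $1,471.78 × 0.075 = $110.38
Paid family leave insurance: $1,895.08 × 0.0131 = $24.83
Total deductions = $39.42 + $12.99 + $122.29 + $316.02 + $110.38 + $24.83 = $625.93
Net pay = $1,895.08 − $625.93 = $1,269.15

$1,269.15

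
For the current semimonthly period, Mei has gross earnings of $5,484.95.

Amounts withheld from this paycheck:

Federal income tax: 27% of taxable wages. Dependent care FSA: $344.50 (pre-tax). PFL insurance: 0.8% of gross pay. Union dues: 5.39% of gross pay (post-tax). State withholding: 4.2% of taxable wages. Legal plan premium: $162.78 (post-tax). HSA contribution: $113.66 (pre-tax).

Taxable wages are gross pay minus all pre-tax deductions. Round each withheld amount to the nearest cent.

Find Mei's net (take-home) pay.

$2,956.13

Dependent care FSA: $344.50
HSA contribution: $113.66
Pre-tax total = $344.50 + $113.66 = $458.16
Taxable wages = $5,484.95 − $458.16 = $5,026.79
Federal income tax: $5,026.79 × 0.27 = $1,357.23
State withholding: $5,026.79 × 0.042 = $211.13
PFL insurance: $5,484.95 × 0.008 = $43.88
Legal plan premium: $162.78
Union dues: $5,484.95 × 0.0539 = $295.64
Total deductions = $344.50 + $113.66 + $1,357.23 + $211.13 + $43.88 + $162.78 + $295.64 = $2,528.82
Net pay = $5,484.95 − $2,528.82 = $2,956.13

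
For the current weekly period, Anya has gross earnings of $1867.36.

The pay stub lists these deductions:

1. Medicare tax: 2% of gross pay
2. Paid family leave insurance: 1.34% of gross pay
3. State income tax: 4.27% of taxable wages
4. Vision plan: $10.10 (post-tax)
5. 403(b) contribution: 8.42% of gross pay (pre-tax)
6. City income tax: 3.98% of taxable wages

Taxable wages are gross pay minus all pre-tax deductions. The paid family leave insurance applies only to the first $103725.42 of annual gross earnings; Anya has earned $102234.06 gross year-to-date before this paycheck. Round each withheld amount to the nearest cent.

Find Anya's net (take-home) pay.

$1501.62

403(b) contribution: $1867.36 × 0.0842 = $157.23
Taxable wages = $1867.36 − $157.23 = $1710.13
State income tax: $1710.13 × 0.0427 = $73.02
City income tax: $1710.13 × 0.0398 = $68.06
Paid family leave insurance: only $103725.42 − $102234.06 = $1491.36 of this check is subject → $1491.36 × 0.0134 = $19.98
Medicare tax: $1867.36 × 0.02 = $37.35
Vision plan: $10.10
Total deductions = $157.23 + $73.02 + $68.06 + $19.98 + $37.35 + $10.10 = $365.74
Net pay = $1867.36 − $365.74 = $1501.62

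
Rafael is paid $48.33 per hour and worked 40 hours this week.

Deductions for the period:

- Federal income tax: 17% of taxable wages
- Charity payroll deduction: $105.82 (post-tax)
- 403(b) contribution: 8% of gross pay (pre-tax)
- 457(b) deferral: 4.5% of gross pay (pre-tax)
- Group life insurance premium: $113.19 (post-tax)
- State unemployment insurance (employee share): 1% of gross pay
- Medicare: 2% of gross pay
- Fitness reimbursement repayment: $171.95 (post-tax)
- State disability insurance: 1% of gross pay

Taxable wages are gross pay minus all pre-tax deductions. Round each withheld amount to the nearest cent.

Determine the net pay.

Gross pay: 40 × $48.33 = $1,933.20
403(b) contribution: $1,933.20 × 0.08 = $154.66
457(b) deferral: $1,933.20 × 0.045 = $86.99
Pre-tax total = $154.66 + $86.99 = $241.65
Taxable wages = $1,933.20 − $241.65 = $1,691.55
Federal income tax: $1,691.55 × 0.17 = $287.56
Medicare: $1,933.20 × 0.02 = $38.66
State disability insurance: $1,933.20 × 0.01 = $19.33
State unemployment insurance (employee share): $1,933.20 × 0.01 = $19.33
Fitness reimbursement repayment: $171.95
Group life insurance premium: $113.19
Charity payroll deduction: $105.82
Total deductions = $154.66 + $86.99 + $287.56 + $38.66 + $19.33 + $19.33 + $171.95 + $113.19 + $105.82 = $997.49
Net pay = $1,933.20 − $997.49 = $935.71

$935.71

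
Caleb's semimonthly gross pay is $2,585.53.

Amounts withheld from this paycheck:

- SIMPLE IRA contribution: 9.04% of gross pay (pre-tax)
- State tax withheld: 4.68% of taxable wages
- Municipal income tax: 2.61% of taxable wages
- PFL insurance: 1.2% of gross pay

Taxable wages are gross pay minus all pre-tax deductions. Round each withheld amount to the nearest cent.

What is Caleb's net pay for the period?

SIMPLE IRA contribution: $2,585.53 × 0.0904 = $233.73
Taxable wages = $2,585.53 − $233.73 = $2,351.80
Municipal income tax: $2,351.80 × 0.0261 = $61.38
State tax withheld: $2,351.80 × 0.0468 = $110.06
PFL insurance: $2,585.53 × 0.012 = $31.03
Total deductions = $233.73 + $61.38 + $110.06 + $31.03 = $436.20
Net pay = $2,585.53 − $436.20 = $2,149.33

$2,149.33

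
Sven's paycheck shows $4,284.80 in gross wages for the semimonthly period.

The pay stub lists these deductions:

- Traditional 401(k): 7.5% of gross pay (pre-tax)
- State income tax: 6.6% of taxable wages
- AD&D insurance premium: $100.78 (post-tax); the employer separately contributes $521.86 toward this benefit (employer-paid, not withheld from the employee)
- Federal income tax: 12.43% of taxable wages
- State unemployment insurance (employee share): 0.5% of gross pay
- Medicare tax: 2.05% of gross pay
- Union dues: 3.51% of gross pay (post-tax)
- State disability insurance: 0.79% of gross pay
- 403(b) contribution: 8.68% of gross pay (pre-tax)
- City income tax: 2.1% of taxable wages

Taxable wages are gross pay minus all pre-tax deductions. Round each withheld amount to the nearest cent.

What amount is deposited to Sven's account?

$2,438.34

403(b) contribution: $4,284.80 × 0.0868 = $371.92
Traditional 401(k): $4,284.80 × 0.075 = $321.36
Pre-tax total = $371.92 + $321.36 = $693.28
Taxable wages = $4,284.80 − $693.28 = $3,591.52
City income tax: $3,591.52 × 0.021 = $75.42
State income tax: $3,591.52 × 0.066 = $237.04
Federal income tax: $3,591.52 × 0.1243 = $446.43
Medicare tax: $4,284.80 × 0.0205 = $87.84
State unemployment insurance (employee share): $4,284.80 × 0.005 = $21.42
State disability insurance: $4,284.80 × 0.0079 = $33.85
Union dues: $4,284.80 × 0.0351 = $150.40
AD&D insurance premium: $100.78
(Employer's $521.86 toward AD&D insurance premium is not withheld from the employee.)
Total deductions = $371.92 + $321.36 + $75.42 + $237.04 + $446.43 + $87.84 + $21.42 + $33.85 + $150.40 + $100.78 = $1,846.46
Net pay = $4,284.80 − $1,846.46 = $2,438.34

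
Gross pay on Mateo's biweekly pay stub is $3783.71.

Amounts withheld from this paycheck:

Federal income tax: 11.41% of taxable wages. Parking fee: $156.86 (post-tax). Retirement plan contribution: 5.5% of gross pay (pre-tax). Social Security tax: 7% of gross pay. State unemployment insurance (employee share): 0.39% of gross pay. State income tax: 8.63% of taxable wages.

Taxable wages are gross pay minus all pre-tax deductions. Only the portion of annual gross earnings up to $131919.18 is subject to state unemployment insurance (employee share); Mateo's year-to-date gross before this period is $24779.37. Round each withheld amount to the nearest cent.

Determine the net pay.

$2422.57

Retirement plan contribution: $3783.71 × 0.055 = $208.10
Taxable wages = $3783.71 − $208.10 = $3575.61
Federal income tax: $3575.61 × 0.1141 = $407.98
State income tax: $3575.61 × 0.0863 = $308.58
State unemployment insurance (employee share): cap not yet reached, full $3783.71 is subject → $3783.71 × 0.0039 = $14.76
Social Security tax: $3783.71 × 0.07 = $264.86
Parking fee: $156.86
Total deductions = $208.10 + $407.98 + $308.58 + $14.76 + $264.86 + $156.86 = $1361.14
Net pay = $3783.71 − $1361.14 = $2422.57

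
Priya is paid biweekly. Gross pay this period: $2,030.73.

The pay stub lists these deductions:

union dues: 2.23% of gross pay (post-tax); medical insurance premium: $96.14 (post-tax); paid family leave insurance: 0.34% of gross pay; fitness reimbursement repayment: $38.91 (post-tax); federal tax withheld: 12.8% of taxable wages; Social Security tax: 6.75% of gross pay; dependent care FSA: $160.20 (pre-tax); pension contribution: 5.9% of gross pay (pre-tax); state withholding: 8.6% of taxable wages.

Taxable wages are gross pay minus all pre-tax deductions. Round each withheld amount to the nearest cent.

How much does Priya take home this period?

$1,051.76

Dependent care FSA: $160.20
Pension contribution: $2,030.73 × 0.059 = $119.81
Pre-tax total = $160.20 + $119.81 = $280.01
Taxable wages = $2,030.73 − $280.01 = $1,750.72
State withholding: $1,750.72 × 0.086 = $150.56
Federal tax withheld: $1,750.72 × 0.128 = $224.09
Paid family leave insurance: $2,030.73 × 0.0034 = $6.90
Social Security tax: $2,030.73 × 0.0675 = $137.07
Union dues: $2,030.73 × 0.0223 = $45.29
Medical insurance premium: $96.14
Fitness reimbursement repayment: $38.91
Total deductions = $160.20 + $119.81 + $150.56 + $224.09 + $6.90 + $137.07 + $45.29 + $96.14 + $38.91 = $978.97
Net pay = $2,030.73 − $978.97 = $1,051.76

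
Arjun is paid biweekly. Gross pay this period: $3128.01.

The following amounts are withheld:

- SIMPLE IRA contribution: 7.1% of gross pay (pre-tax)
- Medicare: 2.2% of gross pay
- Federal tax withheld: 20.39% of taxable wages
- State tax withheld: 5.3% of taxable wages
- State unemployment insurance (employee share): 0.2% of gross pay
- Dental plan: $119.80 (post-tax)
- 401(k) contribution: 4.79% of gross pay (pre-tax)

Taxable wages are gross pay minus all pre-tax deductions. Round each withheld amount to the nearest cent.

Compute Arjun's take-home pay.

SIMPLE IRA contribution: $3128.01 × 0.071 = $222.09
401(k) contribution: $3128.01 × 0.0479 = $149.83
Pre-tax total = $222.09 + $149.83 = $371.92
Taxable wages = $3128.01 − $371.92 = $2756.09
Federal tax withheld: $2756.09 × 0.2039 = $561.97
State tax withheld: $2756.09 × 0.053 = $146.07
Medicare: $3128.01 × 0.022 = $68.82
State unemployment insurance (employee share): $3128.01 × 0.002 = $6.26
Dental plan: $119.80
Total deductions = $222.09 + $149.83 + $561.97 + $146.07 + $68.82 + $6.26 + $119.80 = $1274.84
Net pay = $3128.01 − $1274.84 = $1853.17

$1853.17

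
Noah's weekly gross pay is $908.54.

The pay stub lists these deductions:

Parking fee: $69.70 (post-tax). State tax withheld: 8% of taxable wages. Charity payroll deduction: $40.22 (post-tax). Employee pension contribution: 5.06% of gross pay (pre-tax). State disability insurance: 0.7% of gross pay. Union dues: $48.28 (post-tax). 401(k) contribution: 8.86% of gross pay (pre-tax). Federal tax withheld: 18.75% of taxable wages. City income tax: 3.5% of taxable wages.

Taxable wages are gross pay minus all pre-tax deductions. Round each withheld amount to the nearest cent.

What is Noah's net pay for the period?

401(k) contribution: $908.54 × 0.0886 = $80.50
Employee pension contribution: $908.54 × 0.0506 = $45.97
Pre-tax total = $80.50 + $45.97 = $126.47
Taxable wages = $908.54 − $126.47 = $782.07
Federal tax withheld: $782.07 × 0.1875 = $146.64
State tax withheld: $782.07 × 0.08 = $62.57
City income tax: $782.07 × 0.035 = $27.37
State disability insurance: $908.54 × 0.007 = $6.36
Parking fee: $69.70
Union dues: $48.28
Charity payroll deduction: $40.22
Total deductions = $80.50 + $45.97 + $146.64 + $62.57 + $27.37 + $6.36 + $69.70 + $48.28 + $40.22 = $527.61
Net pay = $908.54 − $527.61 = $380.93

$380.93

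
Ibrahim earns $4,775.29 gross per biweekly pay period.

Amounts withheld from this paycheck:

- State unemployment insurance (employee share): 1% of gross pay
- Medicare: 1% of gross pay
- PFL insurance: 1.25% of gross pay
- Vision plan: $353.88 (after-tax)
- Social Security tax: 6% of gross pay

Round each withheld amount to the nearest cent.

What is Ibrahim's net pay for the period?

State unemployment insurance (employee share): $4,775.29 × 0.01 = $47.75
PFL insurance: $4,775.29 × 0.0125 = $59.69
Social Security tax: $4,775.29 × 0.06 = $286.52
Medicare: $4,775.29 × 0.01 = $47.75
Vision plan: $353.88
Total deductions = $47.75 + $59.69 + $286.52 + $47.75 + $353.88 = $795.59
Net pay = $4,775.29 − $795.59 = $3,979.70

$3,979.70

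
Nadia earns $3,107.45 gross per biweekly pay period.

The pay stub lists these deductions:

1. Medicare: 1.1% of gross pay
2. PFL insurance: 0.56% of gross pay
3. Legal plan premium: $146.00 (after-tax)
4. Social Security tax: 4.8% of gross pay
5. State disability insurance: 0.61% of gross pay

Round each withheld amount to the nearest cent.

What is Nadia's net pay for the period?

PFL insurance: $3,107.45 × 0.0056 = $17.40
Social Security tax: $3,107.45 × 0.048 = $149.16
Medicare: $3,107.45 × 0.011 = $34.18
State disability insurance: $3,107.45 × 0.0061 = $18.96
Legal plan premium: $146.00
Total deductions = $17.40 + $149.16 + $34.18 + $18.96 + $146.00 = $365.70
Net pay = $3,107.45 − $365.70 = $2,741.75

$2,741.75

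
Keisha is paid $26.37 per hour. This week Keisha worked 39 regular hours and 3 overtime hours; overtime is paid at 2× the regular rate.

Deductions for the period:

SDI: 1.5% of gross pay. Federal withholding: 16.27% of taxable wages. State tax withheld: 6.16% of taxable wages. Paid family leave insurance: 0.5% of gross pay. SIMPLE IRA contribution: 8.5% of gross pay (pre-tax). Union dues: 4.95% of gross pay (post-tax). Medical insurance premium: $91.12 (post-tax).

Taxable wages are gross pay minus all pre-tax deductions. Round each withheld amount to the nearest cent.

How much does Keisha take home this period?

$668.65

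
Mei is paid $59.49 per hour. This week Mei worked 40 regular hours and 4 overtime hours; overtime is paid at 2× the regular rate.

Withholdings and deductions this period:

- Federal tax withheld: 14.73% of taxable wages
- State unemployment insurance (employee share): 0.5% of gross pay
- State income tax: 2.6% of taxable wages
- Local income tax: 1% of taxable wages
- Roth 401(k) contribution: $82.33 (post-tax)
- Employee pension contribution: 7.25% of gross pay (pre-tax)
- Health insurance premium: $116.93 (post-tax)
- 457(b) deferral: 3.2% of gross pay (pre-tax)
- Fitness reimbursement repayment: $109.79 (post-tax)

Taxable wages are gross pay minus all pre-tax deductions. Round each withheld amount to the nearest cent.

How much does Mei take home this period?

Regular pay: 40 × $59.49 = $2379.60
Overtime pay: 4 × $59.49 × 2 = $475.92
Gross pay = $2379.60 + $475.92 = $2855.52
Employee pension contribution: $2855.52 × 0.0725 = $207.03
457(b) deferral: $2855.52 × 0.032 = $91.38
Pre-tax total = $207.03 + $91.38 = $298.41
Taxable wages = $2855.52 − $298.41 = $2557.11
State income tax: $2557.11 × 0.026 = $66.48
Local income tax: $2557.11 × 0.01 = $25.57
Federal tax withheld: $2557.11 × 0.1473 = $376.66
State unemployment insurance (employee share): $2855.52 × 0.005 = $14.28
Roth 401(k) contribution: $82.33
Health insurance premium: $116.93
Fitness reimbursement repayment: $109.79
Total deductions = $207.03 + $91.38 + $66.48 + $25.57 + $376.66 + $14.28 + $82.33 + $116.93 + $109.79 = $1090.45
Net pay = $2855.52 − $1090.45 = $1765.07

$1765.07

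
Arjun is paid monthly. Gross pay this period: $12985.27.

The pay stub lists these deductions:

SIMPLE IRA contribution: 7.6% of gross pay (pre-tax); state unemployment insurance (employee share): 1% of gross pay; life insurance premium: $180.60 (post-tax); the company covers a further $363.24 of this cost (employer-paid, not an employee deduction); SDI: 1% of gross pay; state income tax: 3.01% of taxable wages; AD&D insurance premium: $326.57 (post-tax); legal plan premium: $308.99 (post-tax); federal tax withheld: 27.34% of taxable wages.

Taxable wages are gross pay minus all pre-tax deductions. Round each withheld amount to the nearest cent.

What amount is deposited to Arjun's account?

$7281.02

SIMPLE IRA contribution: $12985.27 × 0.076 = $986.88
Taxable wages = $12985.27 − $986.88 = $11998.39
State income tax: $11998.39 × 0.0301 = $361.15
Federal tax withheld: $11998.39 × 0.2734 = $3280.36
State unemployment insurance (employee share): $12985.27 × 0.01 = $129.85
SDI: $12985.27 × 0.01 = $129.85
AD&D insurance premium: $326.57
Legal plan premium: $308.99
Life insurance premium: $180.60
(Employer's $363.24 toward life insurance premium is not withheld from the employee.)
Total deductions = $986.88 + $361.15 + $3280.36 + $129.85 + $129.85 + $326.57 + $308.99 + $180.60 = $5704.25
Net pay = $12985.27 − $5704.25 = $7281.02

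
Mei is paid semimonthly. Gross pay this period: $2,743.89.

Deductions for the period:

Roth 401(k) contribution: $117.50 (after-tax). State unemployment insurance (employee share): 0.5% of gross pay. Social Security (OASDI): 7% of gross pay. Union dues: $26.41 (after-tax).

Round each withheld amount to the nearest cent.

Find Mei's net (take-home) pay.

Social Security (OASDI): $2,743.89 × 0.07 = $192.07
State unemployment insurance (employee share): $2,743.89 × 0.005 = $13.72
Roth 401(k) contribution: $117.50
Union dues: $26.41
Total deductions = $192.07 + $13.72 + $117.50 + $26.41 = $349.70
Net pay = $2,743.89 − $349.70 = $2,394.19

$2,394.19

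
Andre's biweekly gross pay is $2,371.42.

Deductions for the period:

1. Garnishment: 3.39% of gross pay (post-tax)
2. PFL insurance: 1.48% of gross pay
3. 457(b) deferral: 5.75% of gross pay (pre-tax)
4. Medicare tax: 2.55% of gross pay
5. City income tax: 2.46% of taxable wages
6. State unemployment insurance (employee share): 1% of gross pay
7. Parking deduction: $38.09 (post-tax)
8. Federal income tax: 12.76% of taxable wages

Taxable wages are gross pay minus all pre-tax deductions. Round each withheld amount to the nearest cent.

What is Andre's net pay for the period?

457(b) deferral: $2,371.42 × 0.0575 = $136.36
Taxable wages = $2,371.42 − $136.36 = $2,235.06
Federal income tax: $2,235.06 × 0.1276 = $285.19
City income tax: $2,235.06 × 0.0246 = $54.98
PFL insurance: $2,371.42 × 0.0148 = $35.10
Medicare tax: $2,371.42 × 0.0255 = $60.47
State unemployment insurance (employee share): $2,371.42 × 0.01 = $23.71
Garnishment: $2,371.42 × 0.0339 = $80.39
Parking deduction: $38.09
Total deductions = $136.36 + $285.19 + $54.98 + $35.10 + $60.47 + $23.71 + $80.39 + $38.09 = $714.29
Net pay = $2,371.42 − $714.29 = $1,657.13

$1,657.13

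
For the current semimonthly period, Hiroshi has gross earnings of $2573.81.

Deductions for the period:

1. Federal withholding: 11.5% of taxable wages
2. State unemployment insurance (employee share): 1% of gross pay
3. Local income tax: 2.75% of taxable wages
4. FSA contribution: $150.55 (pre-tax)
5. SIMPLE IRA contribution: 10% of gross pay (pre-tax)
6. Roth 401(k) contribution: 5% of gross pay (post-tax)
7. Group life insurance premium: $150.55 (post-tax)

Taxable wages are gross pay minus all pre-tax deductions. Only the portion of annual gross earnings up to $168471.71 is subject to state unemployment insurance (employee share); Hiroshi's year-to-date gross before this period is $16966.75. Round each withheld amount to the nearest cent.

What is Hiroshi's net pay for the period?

$1552.26

SIMPLE IRA contribution: $2573.81 × 0.1 = $257.38
FSA contribution: $150.55
Pre-tax total = $257.38 + $150.55 = $407.93
Taxable wages = $2573.81 − $407.93 = $2165.88
Federal withholding: $2165.88 × 0.115 = $249.08
Local income tax: $2165.88 × 0.0275 = $59.56
State unemployment insurance (employee share): cap not yet reached, full $2573.81 is subject → $2573.81 × 0.01 = $25.74
Group life insurance premium: $150.55
Roth 401(k) contribution: $2573.81 × 0.05 = $128.69
Total deductions = $257.38 + $150.55 + $249.08 + $59.56 + $25.74 + $150.55 + $128.69 = $1021.55
Net pay = $2573.81 − $1021.55 = $1552.26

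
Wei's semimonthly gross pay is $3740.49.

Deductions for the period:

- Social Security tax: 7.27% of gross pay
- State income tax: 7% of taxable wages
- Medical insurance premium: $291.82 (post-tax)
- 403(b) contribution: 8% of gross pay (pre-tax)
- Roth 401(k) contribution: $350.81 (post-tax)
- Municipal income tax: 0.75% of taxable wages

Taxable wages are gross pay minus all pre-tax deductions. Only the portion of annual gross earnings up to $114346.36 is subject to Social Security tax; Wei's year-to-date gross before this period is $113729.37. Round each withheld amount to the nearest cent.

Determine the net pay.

403(b) contribution: $3740.49 × 0.08 = $299.24
Taxable wages = $3740.49 − $299.24 = $3441.25
State income tax: $3441.25 × 0.07 = $240.89
Municipal income tax: $3441.25 × 0.0075 = $25.81
Social Security tax: only $114346.36 − $113729.37 = $616.99 of this check is subject → $616.99 × 0.0727 = $44.86
Medical insurance premium: $291.82
Roth 401(k) contribution: $350.81
Total deductions = $299.24 + $240.89 + $25.81 + $44.86 + $291.82 + $350.81 = $1253.43
Net pay = $3740.49 − $1253.43 = $2487.06

$2487.06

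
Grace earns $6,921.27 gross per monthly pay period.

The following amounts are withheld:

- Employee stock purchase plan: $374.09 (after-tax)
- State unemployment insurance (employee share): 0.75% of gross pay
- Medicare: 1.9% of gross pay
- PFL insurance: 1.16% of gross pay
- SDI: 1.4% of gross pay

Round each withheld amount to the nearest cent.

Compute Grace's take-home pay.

$6,186.58

SDI: $6,921.27 × 0.014 = $96.90
State unemployment insurance (employee share): $6,921.27 × 0.0075 = $51.91
PFL insurance: $6,921.27 × 0.0116 = $80.29
Medicare: $6,921.27 × 0.019 = $131.50
Employee stock purchase plan: $374.09
Total deductions = $96.90 + $51.91 + $80.29 + $131.50 + $374.09 = $734.69
Net pay = $6,921.27 − $734.69 = $6,186.58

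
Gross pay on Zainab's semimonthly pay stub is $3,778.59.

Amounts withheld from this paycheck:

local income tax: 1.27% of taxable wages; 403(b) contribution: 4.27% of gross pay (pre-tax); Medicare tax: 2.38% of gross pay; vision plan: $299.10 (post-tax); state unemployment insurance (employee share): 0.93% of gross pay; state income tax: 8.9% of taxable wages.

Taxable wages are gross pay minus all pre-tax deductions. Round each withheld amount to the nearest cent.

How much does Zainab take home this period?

$2,825.20

403(b) contribution: $3,778.59 × 0.0427 = $161.35
Taxable wages = $3,778.59 − $161.35 = $3,617.24
Local income tax: $3,617.24 × 0.0127 = $45.94
State income tax: $3,617.24 × 0.089 = $321.93
State unemployment insurance (employee share): $3,778.59 × 0.0093 = $35.14
Medicare tax: $3,778.59 × 0.0238 = $89.93
Vision plan: $299.10
Total deductions = $161.35 + $45.94 + $321.93 + $35.14 + $89.93 + $299.10 = $953.39
Net pay = $3,778.59 − $953.39 = $2,825.20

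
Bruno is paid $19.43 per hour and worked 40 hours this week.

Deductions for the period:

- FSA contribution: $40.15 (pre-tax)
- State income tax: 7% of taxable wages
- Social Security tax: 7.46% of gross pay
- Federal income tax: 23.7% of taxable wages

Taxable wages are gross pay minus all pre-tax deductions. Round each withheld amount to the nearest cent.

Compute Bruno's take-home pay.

$452.80

Gross pay: 40 × $19.43 = $777.20
FSA contribution: $40.15
Taxable wages = $777.20 − $40.15 = $737.05
State income tax: $737.05 × 0.07 = $51.59
Federal income tax: $737.05 × 0.237 = $174.68
Social Security tax: $777.20 × 0.0746 = $57.98
Total deductions = $40.15 + $51.59 + $174.68 + $57.98 = $324.40
Net pay = $777.20 − $324.40 = $452.80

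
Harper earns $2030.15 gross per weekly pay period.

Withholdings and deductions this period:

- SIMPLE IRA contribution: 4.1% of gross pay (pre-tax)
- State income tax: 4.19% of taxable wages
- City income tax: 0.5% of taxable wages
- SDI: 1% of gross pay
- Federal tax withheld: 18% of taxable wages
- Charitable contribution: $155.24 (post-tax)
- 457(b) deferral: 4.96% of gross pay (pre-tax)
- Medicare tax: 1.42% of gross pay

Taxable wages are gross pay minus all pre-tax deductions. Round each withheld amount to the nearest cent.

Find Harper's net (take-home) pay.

$1222.93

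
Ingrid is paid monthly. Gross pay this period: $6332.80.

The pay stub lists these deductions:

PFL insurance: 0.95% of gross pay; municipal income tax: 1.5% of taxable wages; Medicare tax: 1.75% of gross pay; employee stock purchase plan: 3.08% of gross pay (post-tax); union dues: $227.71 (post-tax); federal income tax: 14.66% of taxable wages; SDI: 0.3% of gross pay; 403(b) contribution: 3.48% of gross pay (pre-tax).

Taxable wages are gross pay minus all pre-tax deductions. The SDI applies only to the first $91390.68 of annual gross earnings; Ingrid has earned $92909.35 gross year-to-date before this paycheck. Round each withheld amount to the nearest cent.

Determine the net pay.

$4530.91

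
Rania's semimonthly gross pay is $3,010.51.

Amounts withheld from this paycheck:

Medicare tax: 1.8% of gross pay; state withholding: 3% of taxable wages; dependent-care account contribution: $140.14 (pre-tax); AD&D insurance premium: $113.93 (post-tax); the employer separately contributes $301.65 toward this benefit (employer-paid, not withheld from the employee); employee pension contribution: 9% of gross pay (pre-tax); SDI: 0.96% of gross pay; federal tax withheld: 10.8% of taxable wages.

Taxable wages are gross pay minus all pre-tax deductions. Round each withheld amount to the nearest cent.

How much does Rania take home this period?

$2,043.68

Dependent-care account contribution: $140.14
Employee pension contribution: $3,010.51 × 0.09 = $270.95
Pre-tax total = $140.14 + $270.95 = $411.09
Taxable wages = $3,010.51 − $411.09 = $2,599.42
State withholding: $2,599.42 × 0.03 = $77.98
Federal tax withheld: $2,599.42 × 0.108 = $280.74
SDI: $3,010.51 × 0.0096 = $28.90
Medicare tax: $3,010.51 × 0.018 = $54.19
AD&D insurance premium: $113.93
(Employer's $301.65 toward AD&D insurance premium is not withheld from the employee.)
Total deductions = $140.14 + $270.95 + $77.98 + $280.74 + $28.90 + $54.19 + $113.93 = $966.83
Net pay = $3,010.51 − $966.83 = $2,043.68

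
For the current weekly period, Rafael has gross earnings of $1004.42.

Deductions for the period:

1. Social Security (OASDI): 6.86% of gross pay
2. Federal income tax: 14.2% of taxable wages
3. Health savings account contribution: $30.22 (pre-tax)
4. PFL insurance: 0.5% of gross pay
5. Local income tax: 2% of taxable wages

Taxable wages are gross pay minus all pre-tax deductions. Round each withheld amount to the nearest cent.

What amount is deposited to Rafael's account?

Health savings account contribution: $30.22
Taxable wages = $1004.42 − $30.22 = $974.20
Federal income tax: $974.20 × 0.142 = $138.34
Local income tax: $974.20 × 0.02 = $19.48
PFL insurance: $1004.42 × 0.005 = $5.02
Social Security (OASDI): $1004.42 × 0.0686 = $68.90
Total deductions = $30.22 + $138.34 + $19.48 + $5.02 + $68.90 = $261.96
Net pay = $1004.42 − $261.96 = $742.46

$742.46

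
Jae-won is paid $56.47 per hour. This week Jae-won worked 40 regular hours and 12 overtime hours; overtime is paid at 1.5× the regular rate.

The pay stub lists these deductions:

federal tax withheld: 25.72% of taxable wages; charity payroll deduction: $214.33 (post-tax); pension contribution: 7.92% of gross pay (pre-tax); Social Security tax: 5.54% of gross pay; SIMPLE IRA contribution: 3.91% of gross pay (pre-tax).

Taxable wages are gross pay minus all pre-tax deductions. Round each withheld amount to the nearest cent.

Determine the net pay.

$1749.28

Regular pay: 40 × $56.47 = $2258.80
Overtime pay: 12 × $56.47 × 1.5 = $1016.46
Gross pay = $2258.80 + $1016.46 = $3275.26
SIMPLE IRA contribution: $3275.26 × 0.0391 = $128.06
Pension contribution: $3275.26 × 0.0792 = $259.40
Pre-tax total = $128.06 + $259.40 = $387.46
Taxable wages = $3275.26 − $387.46 = $2887.80
Federal tax withheld: $2887.80 × 0.2572 = $742.74
Social Security tax: $3275.26 × 0.0554 = $181.45
Charity payroll deduction: $214.33
Total deductions = $128.06 + $259.40 + $742.74 + $181.45 + $214.33 = $1525.98
Net pay = $3275.26 − $1525.98 = $1749.28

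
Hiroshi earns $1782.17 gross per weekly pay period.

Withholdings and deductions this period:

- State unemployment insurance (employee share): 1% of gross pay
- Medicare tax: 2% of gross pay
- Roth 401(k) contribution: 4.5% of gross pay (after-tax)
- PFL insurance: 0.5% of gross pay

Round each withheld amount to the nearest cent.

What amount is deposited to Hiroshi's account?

PFL insurance: $1782.17 × 0.005 = $8.91
Medicare tax: $1782.17 × 0.02 = $35.64
State unemployment insurance (employee share): $1782.17 × 0.01 = $17.82
Roth 401(k) contribution: $1782.17 × 0.045 = $80.20
Total deductions = $8.91 + $35.64 + $17.82 + $80.20 = $142.57
Net pay = $1782.17 − $142.57 = $1639.60

$1639.60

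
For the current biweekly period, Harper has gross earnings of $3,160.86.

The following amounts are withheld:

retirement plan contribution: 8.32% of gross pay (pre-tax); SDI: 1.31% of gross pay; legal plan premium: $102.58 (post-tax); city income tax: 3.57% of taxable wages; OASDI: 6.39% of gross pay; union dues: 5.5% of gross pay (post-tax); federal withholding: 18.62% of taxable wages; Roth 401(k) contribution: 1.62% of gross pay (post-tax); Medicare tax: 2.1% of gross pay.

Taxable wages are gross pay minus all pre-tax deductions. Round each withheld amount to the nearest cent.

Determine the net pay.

Retirement plan contribution: $3,160.86 × 0.0832 = $262.98
Taxable wages = $3,160.86 − $262.98 = $2,897.88
City income tax: $2,897.88 × 0.0357 = $103.45
Federal withholding: $2,897.88 × 0.1862 = $539.59
SDI: $3,160.86 × 0.0131 = $41.41
Medicare tax: $3,160.86 × 0.021 = $66.38
OASDI: $3,160.86 × 0.0639 = $201.98
Roth 401(k) contribution: $3,160.86 × 0.0162 = $51.21
Union dues: $3,160.86 × 0.055 = $173.85
Legal plan premium: $102.58
Total deductions = $262.98 + $103.45 + $539.59 + $41.41 + $66.38 + $201.98 + $51.21 + $173.85 + $102.58 = $1,543.43
Net pay = $3,160.86 − $1,543.43 = $1,617.43

$1,617.43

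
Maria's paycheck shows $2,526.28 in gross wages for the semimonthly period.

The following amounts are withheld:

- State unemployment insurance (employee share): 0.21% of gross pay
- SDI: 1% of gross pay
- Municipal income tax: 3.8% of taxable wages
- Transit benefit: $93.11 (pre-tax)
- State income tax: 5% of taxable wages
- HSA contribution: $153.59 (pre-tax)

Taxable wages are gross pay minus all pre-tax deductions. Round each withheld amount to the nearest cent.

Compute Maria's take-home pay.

Transit benefit: $93.11
HSA contribution: $153.59
Pre-tax total = $93.11 + $153.59 = $246.70
Taxable wages = $2,526.28 − $246.70 = $2,279.58
State income tax: $2,279.58 × 0.05 = $113.98
Municipal income tax: $2,279.58 × 0.038 = $86.62
State unemployment insurance (employee share): $2,526.28 × 0.0021 = $5.31
SDI: $2,526.28 × 0.01 = $25.26
Total deductions = $93.11 + $153.59 + $113.98 + $86.62 + $5.31 + $25.26 = $477.87
Net pay = $2,526.28 − $477.87 = $2,048.41

$2,048.41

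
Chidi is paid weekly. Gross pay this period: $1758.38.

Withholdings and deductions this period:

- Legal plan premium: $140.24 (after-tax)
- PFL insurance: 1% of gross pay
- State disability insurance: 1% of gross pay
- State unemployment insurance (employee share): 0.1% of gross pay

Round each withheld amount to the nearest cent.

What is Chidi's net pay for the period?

$1581.22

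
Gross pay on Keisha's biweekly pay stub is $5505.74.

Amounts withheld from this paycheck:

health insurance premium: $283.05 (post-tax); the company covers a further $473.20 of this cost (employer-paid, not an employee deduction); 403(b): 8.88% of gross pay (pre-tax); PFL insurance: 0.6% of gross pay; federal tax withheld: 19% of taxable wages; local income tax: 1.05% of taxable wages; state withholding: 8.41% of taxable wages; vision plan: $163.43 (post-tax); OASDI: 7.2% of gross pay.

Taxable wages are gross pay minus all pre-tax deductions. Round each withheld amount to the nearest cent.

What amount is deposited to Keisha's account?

$2713.11

403(b): $5505.74 × 0.0888 = $488.91
Taxable wages = $5505.74 − $488.91 = $5016.83
State withholding: $5016.83 × 0.0841 = $421.92
Federal tax withheld: $5016.83 × 0.19 = $953.20
Local income tax: $5016.83 × 0.0105 = $52.68
OASDI: $5505.74 × 0.072 = $396.41
PFL insurance: $5505.74 × 0.006 = $33.03
Vision plan: $163.43
Health insurance premium: $283.05
(Employer's $473.20 toward health insurance premium is not withheld from the employee.)
Total deductions = $488.91 + $421.92 + $953.20 + $52.68 + $396.41 + $33.03 + $163.43 + $283.05 = $2792.63
Net pay = $5505.74 − $2792.63 = $2713.11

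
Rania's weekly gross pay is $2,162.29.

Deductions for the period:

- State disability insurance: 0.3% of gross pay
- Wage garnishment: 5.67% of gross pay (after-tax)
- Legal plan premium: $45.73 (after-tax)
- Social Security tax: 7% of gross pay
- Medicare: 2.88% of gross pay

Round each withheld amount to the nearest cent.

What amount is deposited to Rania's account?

$1,773.84

State disability insurance: $2,162.29 × 0.003 = $6.49
Social Security tax: $2,162.29 × 0.07 = $151.36
Medicare: $2,162.29 × 0.0288 = $62.27
Wage garnishment: $2,162.29 × 0.0567 = $122.60
Legal plan premium: $45.73
Total deductions = $6.49 + $151.36 + $62.27 + $122.60 + $45.73 = $388.45
Net pay = $2,162.29 − $388.45 = $1,773.84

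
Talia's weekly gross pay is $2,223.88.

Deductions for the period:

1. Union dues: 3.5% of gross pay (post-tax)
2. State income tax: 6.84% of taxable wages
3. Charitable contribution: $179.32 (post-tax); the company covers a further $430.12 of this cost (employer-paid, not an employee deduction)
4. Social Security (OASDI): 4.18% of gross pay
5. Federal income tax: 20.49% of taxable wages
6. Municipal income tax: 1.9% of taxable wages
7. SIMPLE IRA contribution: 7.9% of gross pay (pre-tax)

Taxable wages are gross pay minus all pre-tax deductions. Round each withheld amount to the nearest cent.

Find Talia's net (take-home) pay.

$1,099.38

SIMPLE IRA contribution: $2,223.88 × 0.079 = $175.69
Taxable wages = $2,223.88 − $175.69 = $2,048.19
Federal income tax: $2,048.19 × 0.2049 = $419.67
State income tax: $2,048.19 × 0.0684 = $140.10
Municipal income tax: $2,048.19 × 0.019 = $38.92
Social Security (OASDI): $2,223.88 × 0.0418 = $92.96
Union dues: $2,223.88 × 0.035 = $77.84
Charitable contribution: $179.32
(Employer's $430.12 toward charitable contribution is not withheld from the employee.)
Total deductions = $175.69 + $419.67 + $140.10 + $38.92 + $92.96 + $77.84 + $179.32 = $1,124.50
Net pay = $2,223.88 − $1,124.50 = $1,099.38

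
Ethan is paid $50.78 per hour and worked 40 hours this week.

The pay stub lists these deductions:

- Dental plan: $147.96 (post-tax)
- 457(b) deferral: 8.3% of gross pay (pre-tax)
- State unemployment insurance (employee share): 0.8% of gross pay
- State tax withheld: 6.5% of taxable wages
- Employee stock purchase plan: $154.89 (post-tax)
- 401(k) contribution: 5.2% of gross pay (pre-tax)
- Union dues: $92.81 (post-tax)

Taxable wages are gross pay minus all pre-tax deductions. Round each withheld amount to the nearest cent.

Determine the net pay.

$1230.88

Gross pay: 40 × $50.78 = $2031.20
401(k) contribution: $2031.20 × 0.052 = $105.62
457(b) deferral: $2031.20 × 0.083 = $168.59
Pre-tax total = $105.62 + $168.59 = $274.21
Taxable wages = $2031.20 − $274.21 = $1756.99
State tax withheld: $1756.99 × 0.065 = $114.20
State unemployment insurance (employee share): $2031.20 × 0.008 = $16.25
Union dues: $92.81
Dental plan: $147.96
Employee stock purchase plan: $154.89
Total deductions = $105.62 + $168.59 + $114.20 + $16.25 + $92.81 + $147.96 + $154.89 = $800.32
Net pay = $2031.20 − $800.32 = $1230.88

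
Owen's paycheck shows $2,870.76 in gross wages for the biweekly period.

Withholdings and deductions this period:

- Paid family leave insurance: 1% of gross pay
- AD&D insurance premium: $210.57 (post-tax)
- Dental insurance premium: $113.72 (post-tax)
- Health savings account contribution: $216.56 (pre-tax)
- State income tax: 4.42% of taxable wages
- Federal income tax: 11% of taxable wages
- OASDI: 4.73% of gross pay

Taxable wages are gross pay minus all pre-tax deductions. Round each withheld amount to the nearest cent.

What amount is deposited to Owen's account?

Health savings account contribution: $216.56
Taxable wages = $2,870.76 − $216.56 = $2,654.20
State income tax: $2,654.20 × 0.0442 = $117.32
Federal income tax: $2,654.20 × 0.11 = $291.96
Paid family leave insurance: $2,870.76 × 0.01 = $28.71
OASDI: $2,870.76 × 0.0473 = $135.79
Dental insurance premium: $113.72
AD&D insurance premium: $210.57
Total deductions = $216.56 + $117.32 + $291.96 + $28.71 + $135.79 + $113.72 + $210.57 = $1,114.63
Net pay = $2,870.76 − $1,114.63 = $1,756.13

$1,756.13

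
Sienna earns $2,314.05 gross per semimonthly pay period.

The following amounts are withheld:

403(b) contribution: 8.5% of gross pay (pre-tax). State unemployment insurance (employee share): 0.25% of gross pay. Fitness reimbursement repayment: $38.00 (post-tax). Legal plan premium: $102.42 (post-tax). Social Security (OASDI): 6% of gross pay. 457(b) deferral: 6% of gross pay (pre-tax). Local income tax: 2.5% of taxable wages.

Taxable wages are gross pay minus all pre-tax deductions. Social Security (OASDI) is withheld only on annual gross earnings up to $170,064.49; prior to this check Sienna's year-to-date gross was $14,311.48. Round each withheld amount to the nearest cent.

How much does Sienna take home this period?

$1,644.01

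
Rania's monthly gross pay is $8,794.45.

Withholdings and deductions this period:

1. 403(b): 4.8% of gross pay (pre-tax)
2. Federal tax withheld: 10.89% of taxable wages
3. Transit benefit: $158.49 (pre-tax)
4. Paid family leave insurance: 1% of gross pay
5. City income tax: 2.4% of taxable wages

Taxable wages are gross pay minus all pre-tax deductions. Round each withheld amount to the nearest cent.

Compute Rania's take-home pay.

$7,034.27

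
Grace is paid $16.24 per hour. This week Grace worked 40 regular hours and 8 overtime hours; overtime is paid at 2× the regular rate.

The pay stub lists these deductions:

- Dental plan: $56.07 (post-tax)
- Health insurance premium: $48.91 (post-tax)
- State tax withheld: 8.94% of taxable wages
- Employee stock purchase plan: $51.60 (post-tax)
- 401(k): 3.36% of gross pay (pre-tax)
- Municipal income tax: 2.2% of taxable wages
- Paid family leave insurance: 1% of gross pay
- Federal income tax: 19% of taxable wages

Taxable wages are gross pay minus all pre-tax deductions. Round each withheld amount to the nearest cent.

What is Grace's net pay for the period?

Regular pay: 40 × $16.24 = $649.60
Overtime pay: 8 × $16.24 × 2 = $259.84
Gross pay = $649.60 + $259.84 = $909.44
401(k): $909.44 × 0.0336 = $30.56
Taxable wages = $909.44 − $30.56 = $878.88
Municipal income tax: $878.88 × 0.022 = $19.34
Federal income tax: $878.88 × 0.19 = $166.99
State tax withheld: $878.88 × 0.0894 = $78.57
Paid family leave insurance: $909.44 × 0.01 = $9.09
Dental plan: $56.07
Health insurance premium: $48.91
Employee stock purchase plan: $51.60
Total deductions = $30.56 + $19.34 + $166.99 + $78.57 + $9.09 + $56.07 + $48.91 + $51.60 = $461.13
Net pay = $909.44 − $461.13 = $448.31

$448.31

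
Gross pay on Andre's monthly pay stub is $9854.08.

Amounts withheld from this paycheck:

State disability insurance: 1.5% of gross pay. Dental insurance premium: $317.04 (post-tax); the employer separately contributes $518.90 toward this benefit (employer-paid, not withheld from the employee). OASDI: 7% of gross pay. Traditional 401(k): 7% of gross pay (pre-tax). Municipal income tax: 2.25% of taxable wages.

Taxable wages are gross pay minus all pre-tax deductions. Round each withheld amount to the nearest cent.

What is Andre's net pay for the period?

$7803.45

Traditional 401(k): $9854.08 × 0.07 = $689.79
Taxable wages = $9854.08 − $689.79 = $9164.29
Municipal income tax: $9164.29 × 0.0225 = $206.20
OASDI: $9854.08 × 0.07 = $689.79
State disability insurance: $9854.08 × 0.015 = $147.81
Dental insurance premium: $317.04
(Employer's $518.90 toward dental insurance premium is not withheld from the employee.)
Total deductions = $689.79 + $206.20 + $689.79 + $147.81 + $317.04 = $2050.63
Net pay = $9854.08 − $2050.63 = $7803.45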